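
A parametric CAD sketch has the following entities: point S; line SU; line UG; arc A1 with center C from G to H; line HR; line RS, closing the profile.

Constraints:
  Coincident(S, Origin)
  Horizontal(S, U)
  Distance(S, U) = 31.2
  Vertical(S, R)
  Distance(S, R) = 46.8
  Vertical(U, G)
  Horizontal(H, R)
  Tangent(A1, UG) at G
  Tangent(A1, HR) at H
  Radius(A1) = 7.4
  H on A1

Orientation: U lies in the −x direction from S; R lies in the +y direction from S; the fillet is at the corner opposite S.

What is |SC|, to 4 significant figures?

46.03

S is at the origin; S and U share the same y with |SU| = 31.2 and U on the −x side, so U = (-31.20, 0.000). S and R share the same x with |SR| = 46.8 and R on the +y side, so R = (0.000, 46.80). The virtual corner opposite S is at (-31.20, 46.80). A1 meets UG tangentially, so CG is at right angles to UG and tangency of A1 to HR means the radius CH is perpendicular to HR, with radius 7.4, so the center C sits 7.4 in from both sides at C = (-23.80, 39.40). Then |SC| = |C − S| = 46.03.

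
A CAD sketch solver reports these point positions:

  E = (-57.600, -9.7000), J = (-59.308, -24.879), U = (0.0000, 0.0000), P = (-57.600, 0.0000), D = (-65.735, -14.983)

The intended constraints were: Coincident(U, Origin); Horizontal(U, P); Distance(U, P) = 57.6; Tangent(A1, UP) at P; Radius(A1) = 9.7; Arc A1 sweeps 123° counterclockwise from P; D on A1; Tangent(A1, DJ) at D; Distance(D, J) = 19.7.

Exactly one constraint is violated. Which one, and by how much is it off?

Distance(D, J) = 19.7 — off by 7.90.

U = (0.00, 0.00) ✓; U.y = 0.00, P.y = 0.00 ✓; |UP| = 57.60 ✓; ∠(EP, PU) = 90.00° ✓; |EP| = 9.700 ✓; bearing(E→D) − bearing(E→P) = 123.0° ✓; |ED| = 9.700 ✓; ∠(ED, DJ) = 90.00° ✓; |DJ| = 11.80 ✗.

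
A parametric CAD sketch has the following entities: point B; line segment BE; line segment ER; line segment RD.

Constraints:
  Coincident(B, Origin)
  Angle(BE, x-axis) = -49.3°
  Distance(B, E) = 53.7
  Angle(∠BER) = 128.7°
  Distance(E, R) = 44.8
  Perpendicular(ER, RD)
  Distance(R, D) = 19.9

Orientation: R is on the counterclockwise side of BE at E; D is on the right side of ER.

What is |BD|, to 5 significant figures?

99.815

∠BER = 128.7°, so ER runs at -49.3° + (180° − 128.7°) = 2.0000° from the x-axis; with |ER| = 44.8, R = E + 44.8·(cos 2.0000°, sin 2.0000°) = (79.790, -39.148). The perpendicularity gives RD at right angles to ER; with |RD| = 19.9 on the right of ER, D = R + 19.9·(0.034899, -0.99939) = (80.485, -59.036). Then |BD| = |D − B| = 99.815.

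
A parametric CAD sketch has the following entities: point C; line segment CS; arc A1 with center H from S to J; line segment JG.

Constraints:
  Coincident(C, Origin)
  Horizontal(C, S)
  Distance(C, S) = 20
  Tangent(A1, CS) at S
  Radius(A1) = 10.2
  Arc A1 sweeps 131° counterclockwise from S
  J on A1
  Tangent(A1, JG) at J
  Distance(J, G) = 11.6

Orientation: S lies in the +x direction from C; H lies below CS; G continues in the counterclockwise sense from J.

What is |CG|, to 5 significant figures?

32.469

C is at the origin; CS is horizontal with |CS| = 20.0 and S on the +x side, so S = (20.000, 0.0000). Since A1 is tangent to CS there, HS ⟂ CS, so H = S + (0, -10.2) = (20.000, -10.200). On A1, S sits at bearing 90° from H; a 131° counterclockwise sweep puts J at bearing 221°, so J = H + 10.2·(cos 221°, sin 221°) = (12.302, -16.892). Tangency of A1 to JG means the radius HJ is perpendicular to JG, so JG runs along (−sin 221°, cos 221°); with |JG| = 11.6, G = (19.912, -25.646). Then |CG| = |G − C| = 32.469.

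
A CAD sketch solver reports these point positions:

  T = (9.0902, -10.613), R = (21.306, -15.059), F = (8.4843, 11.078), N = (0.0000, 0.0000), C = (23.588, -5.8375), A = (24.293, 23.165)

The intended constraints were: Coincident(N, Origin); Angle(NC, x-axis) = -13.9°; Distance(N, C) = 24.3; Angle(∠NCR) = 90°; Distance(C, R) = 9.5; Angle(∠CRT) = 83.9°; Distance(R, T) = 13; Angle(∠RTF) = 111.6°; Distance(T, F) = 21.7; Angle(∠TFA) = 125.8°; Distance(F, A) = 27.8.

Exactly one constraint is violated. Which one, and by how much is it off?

Distance(F, A) = 27.8 — off by 7.90.

N = (0.00, 0.00) ✓; NC at -13.90° ✓; |NC| = 24.30 ✓; ∠NCR = 90.00° ✓; |CR| = 9.500 ✓; ∠CRT = 83.90° ✓; |RT| = 13.00 ✓; ∠RTF = 111.6° ✓; |TF| = 21.70 ✓; ∠TFA = 125.8° ✓; |FA| = 19.90 ✗.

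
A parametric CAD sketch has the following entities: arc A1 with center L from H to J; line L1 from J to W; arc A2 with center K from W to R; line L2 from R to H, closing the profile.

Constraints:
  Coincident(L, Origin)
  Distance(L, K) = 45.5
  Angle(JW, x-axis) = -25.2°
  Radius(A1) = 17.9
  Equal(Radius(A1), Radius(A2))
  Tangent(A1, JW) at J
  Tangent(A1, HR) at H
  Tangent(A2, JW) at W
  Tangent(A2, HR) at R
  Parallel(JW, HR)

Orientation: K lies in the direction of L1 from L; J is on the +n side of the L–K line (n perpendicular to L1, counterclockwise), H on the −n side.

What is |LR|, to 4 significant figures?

48.89

The slot axis is L1's direction at -25.2°, so u = (cos -25.2°, sin -25.2°) = (0.9048, -0.4258) and n = (−sin -25.2°, cos -25.2°) = (0.4258, 0.9048). L is at the origin and K lies 45.5 along u from L, so K = 45.5·u = (41.17, -19.37). Tangency of A1 to both parallel lines with radius 17.9 puts J and H at L ± 17.9·n: J = (7.621, 16.20), H = (-7.621, -16.20). Equal radii place W and R the same way about K: W = K + 17.9·n = (48.79, -3.177), R = K − 17.9·n = (33.55, -35.57). Then |LR| = |R − L| = 48.89.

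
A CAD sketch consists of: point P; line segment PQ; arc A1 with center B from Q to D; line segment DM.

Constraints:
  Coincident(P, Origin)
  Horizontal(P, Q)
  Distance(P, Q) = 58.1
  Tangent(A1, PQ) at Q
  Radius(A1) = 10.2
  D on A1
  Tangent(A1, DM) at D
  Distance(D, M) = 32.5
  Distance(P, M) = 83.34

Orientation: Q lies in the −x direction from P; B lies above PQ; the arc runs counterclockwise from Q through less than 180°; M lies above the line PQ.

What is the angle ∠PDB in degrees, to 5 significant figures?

118.85°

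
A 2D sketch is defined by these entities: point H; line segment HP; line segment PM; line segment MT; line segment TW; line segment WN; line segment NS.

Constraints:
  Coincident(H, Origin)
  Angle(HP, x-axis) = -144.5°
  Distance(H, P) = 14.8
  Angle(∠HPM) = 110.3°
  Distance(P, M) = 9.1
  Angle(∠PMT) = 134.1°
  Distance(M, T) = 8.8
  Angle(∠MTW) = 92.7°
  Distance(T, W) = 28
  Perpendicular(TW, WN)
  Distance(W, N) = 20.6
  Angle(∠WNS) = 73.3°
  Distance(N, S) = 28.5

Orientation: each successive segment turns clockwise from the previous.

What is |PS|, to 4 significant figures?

5.935

H is at the origin; HP runs at -144.5° with length 14.8, so P = (-12.05, -8.594). ∠HPM = 110.3° gives PM at 145.8° from the x-axis; with |PM| = 9.1, M = (-19.58, -3.479). ∠PMT = 134.1° gives MT at 99.90° from the x-axis; with |MT| = 8.8, T = (-21.09, 5.190). ∠MTW = 92.7° gives TW at 12.60° from the x-axis; with |TW| = 28.0, W = (6.237, 11.30). The perpendicularity gives WN at right angles to TW, so WN runs at -77.40°; with |WN| = 20.6, N = (10.73, -8.806). ∠WNS = 73.3° gives NS at 175.9° from the x-axis; with |NS| = 28.5, S = (-17.70, -6.769). Then |PS| = |S − P| = 5.935.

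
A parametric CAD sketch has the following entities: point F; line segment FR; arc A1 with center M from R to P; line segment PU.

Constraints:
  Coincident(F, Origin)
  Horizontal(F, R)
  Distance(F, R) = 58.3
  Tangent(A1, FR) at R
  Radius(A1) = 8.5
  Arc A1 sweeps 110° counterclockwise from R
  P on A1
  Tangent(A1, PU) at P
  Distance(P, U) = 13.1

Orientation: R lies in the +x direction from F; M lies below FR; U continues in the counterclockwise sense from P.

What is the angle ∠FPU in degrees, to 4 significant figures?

122.8°

F is at the origin; FR is horizontal with |FR| = 58.3 and R on the +x side, so R = (58.30, 0.000). Since A1 is tangent to FR there, MR ⟂ FR, so M = R + (0, -8.5) = (58.30, -8.500). On A1, R sits at bearing 90° from M; a 110° counterclockwise sweep puts P at bearing 200°, so P = M + 8.5·(cos 200°, sin 200°) = (50.31, -11.41). Since A1 is tangent to PU there, MP ⟂ PU, so PU runs along (−sin 200°, cos 200°); with |PU| = 13.1, U = (54.79, -23.72). Then cos ∠FPU = PF·PU / (|PF||PU|), giving 122.8°.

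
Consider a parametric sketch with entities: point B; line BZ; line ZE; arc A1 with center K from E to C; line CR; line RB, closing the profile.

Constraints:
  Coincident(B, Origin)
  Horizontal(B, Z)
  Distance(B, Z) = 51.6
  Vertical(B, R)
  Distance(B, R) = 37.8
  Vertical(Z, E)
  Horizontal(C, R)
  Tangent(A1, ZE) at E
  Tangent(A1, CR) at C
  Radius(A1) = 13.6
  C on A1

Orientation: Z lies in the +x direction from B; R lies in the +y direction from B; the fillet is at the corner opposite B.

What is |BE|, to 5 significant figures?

56.993

The virtual corner opposite B is at (51.600, 37.800). Since A1 is tangent to ZE there, KE ⟂ ZE and tangency of A1 to CR means the radius KC is perpendicular to CR, with radius 13.6, so the center K sits 13.6 in from both sides at K = (38.000, 24.200). That places the tangent points at E = (51.600, 24.200) on ZE and C = (38.000, 37.800) on CR. Then |BE| = |E − B| = 56.993.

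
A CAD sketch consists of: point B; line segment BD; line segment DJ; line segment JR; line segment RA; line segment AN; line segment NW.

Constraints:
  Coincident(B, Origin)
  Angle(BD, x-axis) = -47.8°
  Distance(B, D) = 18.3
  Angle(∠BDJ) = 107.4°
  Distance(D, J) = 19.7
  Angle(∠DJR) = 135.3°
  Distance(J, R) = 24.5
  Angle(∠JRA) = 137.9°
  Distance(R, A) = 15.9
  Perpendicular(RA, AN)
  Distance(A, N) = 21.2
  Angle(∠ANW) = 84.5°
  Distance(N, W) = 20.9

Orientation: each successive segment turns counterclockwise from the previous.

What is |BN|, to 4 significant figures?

27.94

∠JRA = 137.9° gives RA at 111.6° from the x-axis; with |RA| = 15.9, A = (32.90, 32.44). RA ⟂ AN, so AN runs at -158.4°; with |AN| = 21.2, N = (13.19, 24.63). Then |BN| = |N − B| = 27.94.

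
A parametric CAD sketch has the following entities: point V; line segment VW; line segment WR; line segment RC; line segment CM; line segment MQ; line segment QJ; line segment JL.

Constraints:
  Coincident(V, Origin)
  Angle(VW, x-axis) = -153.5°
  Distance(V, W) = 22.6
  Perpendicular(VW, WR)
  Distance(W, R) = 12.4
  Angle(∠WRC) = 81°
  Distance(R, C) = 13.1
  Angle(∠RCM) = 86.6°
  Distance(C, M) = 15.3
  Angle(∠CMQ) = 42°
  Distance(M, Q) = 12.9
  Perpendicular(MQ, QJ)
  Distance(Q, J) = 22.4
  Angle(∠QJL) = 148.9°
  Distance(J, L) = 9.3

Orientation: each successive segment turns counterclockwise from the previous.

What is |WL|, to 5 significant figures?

36.494

MQ is perpendicular to QJ, so QJ runs at -3.1000°; with |QJ| = 22.4, J = (8.0340, -15.759). ∠QJL = 148.9° gives JL at 28.000° from the x-axis; with |JL| = 9.3, L = (16.245, -11.393). Then |WL| = |L − W| = 36.494.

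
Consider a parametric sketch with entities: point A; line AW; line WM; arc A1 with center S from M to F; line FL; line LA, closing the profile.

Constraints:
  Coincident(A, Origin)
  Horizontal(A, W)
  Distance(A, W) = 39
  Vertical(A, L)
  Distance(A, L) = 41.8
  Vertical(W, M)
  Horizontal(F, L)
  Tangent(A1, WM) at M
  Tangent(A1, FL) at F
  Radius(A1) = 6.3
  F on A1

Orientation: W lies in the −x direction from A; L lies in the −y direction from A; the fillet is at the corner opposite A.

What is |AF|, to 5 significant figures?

53.071

A is at the origin; AW is horizontal with |AW| = 39.0 and W on the −x side, so W = (-39.000, 0.0000). AL is vertical with |AL| = 41.8 and L on the −y side, so L = (0.0000, -41.800). The virtual corner opposite A is at (-39.000, -41.800). Tangency of A1 to WM means the radius SM is perpendicular to WM and A1 meets FL tangentially, so SF is at right angles to FL, with radius 6.3, so the center S sits 6.3 in from both sides at S = (-32.700, -35.500). That places the tangent points at M = (-39.000, -35.500) on WM and F = (-32.700, -41.800) on FL. Then |AF| = |F − A| = 53.071.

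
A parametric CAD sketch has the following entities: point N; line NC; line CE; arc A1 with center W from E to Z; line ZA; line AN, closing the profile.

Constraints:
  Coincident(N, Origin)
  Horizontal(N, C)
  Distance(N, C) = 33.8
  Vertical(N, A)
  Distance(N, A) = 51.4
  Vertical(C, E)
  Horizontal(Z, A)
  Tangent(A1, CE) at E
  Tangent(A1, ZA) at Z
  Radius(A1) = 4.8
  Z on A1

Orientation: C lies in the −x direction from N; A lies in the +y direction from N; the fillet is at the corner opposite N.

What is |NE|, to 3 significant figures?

57.6

The virtual corner opposite N is at (-33.8, 51.4). The tangent condition forces WE to be normal to CE and since A1 is tangent to ZA there, WZ ⟂ ZA, with radius 4.8, so the center W sits 4.8 in from both sides at W = (-29.0, 46.6). That places the tangent points at E = (-33.8, 46.6) on CE and Z = (-29.0, 51.4) on ZA. Then |NE| = |E − N| = 57.6.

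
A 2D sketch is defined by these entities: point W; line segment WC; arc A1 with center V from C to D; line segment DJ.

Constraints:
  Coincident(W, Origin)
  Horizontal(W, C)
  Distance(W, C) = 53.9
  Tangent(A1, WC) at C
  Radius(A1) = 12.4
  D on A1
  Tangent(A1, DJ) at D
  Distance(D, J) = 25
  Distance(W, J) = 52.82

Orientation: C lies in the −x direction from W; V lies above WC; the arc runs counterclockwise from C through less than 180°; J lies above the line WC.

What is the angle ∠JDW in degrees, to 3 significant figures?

98.4°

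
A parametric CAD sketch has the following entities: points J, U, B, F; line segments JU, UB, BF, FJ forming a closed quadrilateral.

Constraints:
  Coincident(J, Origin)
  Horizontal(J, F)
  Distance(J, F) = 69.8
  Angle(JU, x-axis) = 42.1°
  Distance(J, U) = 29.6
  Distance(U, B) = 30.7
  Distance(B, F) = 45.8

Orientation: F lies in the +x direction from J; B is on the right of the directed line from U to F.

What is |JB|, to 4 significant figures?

27.43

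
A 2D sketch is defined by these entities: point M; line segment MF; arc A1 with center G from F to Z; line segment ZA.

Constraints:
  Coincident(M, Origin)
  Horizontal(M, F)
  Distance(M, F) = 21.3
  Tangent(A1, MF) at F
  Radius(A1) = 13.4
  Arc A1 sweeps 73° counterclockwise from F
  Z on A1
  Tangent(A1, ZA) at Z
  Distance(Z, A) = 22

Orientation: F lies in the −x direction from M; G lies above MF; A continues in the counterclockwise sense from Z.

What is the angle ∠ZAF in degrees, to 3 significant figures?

15.2°

M is at the origin; M and F share the same y with |MF| = 21.3 and F on the −x side, so F = (-21.3, 0.00). Since A1 is tangent to MF there, GF ⟂ MF, so G = F + (0, 13.4) = (-21.3, 13.4). On A1, F sits at bearing -90° from G; a 73° counterclockwise sweep puts Z at bearing -17°, so Z = G + 13.4·(cos -17°, sin -17°) = (-8.49, 9.48). Tangency of A1 to ZA means the radius GZ is perpendicular to ZA, so ZA runs along (−sin -17°, cos -17°); with |ZA| = 22.0, A = (-2.05, 30.5). Then cos ∠ZAF = AZ·AF / (|AZ||AF|), giving 15.2°.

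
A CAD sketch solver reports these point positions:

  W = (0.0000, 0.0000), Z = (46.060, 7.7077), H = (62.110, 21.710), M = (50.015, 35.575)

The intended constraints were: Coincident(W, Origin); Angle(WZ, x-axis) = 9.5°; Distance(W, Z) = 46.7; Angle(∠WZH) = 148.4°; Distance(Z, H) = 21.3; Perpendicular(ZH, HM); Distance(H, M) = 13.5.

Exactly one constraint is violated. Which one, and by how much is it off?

Distance(H, M) = 13.5 — off by 4.90.

W = (0.00, 0.00) ✓; WZ at 9.500° ✓; |WZ| = 46.70 ✓; ∠WZH = 148.4° ✓; |ZH| = 21.30 ✓; ∠(ZH, HM) = 90.00° ✓; |HM| = 18.40 ✗.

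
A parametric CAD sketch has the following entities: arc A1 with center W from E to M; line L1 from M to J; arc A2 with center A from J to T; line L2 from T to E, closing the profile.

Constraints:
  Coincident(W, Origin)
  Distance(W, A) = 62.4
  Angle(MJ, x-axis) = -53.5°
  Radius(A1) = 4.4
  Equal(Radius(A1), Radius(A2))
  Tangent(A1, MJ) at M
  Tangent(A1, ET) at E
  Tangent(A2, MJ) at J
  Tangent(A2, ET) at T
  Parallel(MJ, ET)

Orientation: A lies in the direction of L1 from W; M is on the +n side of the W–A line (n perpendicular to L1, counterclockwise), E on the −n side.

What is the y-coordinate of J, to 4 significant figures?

-47.54

The slot axis is L1's direction at -53.5°, so u = (cos -53.5°, sin -53.5°) = (0.5948, -0.8039) and n = (−sin -53.5°, cos -53.5°) = (0.8039, 0.5948). W is at the origin and A lies 62.4 along u from W, so A = 62.4·u = (37.12, -50.16). Tangency of A1 to both parallel lines with radius 4.4 puts M and E at W ± 4.4·n: M = (3.537, 2.617), E = (-3.537, -2.617). Equal radii place J and T the same way about A: J = A + 4.4·n = (40.65, -47.54), T = A − 4.4·n = (33.58, -52.78). So J.y = -47.54.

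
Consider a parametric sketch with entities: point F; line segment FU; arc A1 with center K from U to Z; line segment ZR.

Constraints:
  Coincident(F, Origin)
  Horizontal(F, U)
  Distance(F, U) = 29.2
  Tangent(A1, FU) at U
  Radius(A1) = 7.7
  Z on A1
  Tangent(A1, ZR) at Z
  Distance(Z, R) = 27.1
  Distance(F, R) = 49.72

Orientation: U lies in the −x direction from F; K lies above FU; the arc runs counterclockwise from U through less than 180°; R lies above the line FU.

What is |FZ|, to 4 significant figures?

25.08

F is at the origin; F and U share the same y with |FU| = 29.2 and U on the −x side, so U = (-29.20, 0.000). Tangency of A1 to FU means the radius KU is perpendicular to FU, so K = U + (0, 7.7) = (-29.20, 7.700). Since KZ ⟂ ZR (tangency), |KR| = √(7.7² + 27.1²) = 28.17 regardless of where Z sits on A1. So R lies on both circle(F, 49.72) and circle(K, 28.17); the above-FU intersection is R = (-35.06, 35.26). Z is the foot of the tangent from R: Z = (-22.39, 11.30).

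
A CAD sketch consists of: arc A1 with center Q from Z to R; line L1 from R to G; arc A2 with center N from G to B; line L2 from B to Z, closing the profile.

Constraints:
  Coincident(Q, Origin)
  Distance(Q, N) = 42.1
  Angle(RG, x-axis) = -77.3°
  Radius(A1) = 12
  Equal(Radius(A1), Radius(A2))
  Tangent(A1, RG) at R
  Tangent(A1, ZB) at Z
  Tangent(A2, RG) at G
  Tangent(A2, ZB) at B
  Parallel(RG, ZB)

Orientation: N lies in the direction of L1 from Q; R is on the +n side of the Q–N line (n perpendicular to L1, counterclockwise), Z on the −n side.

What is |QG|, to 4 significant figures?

43.78

The slot axis is L1's direction at -77.3°, so u = (cos -77.3°, sin -77.3°) = (0.2198, -0.9755) and n = (−sin -77.3°, cos -77.3°) = (0.9755, 0.2198). Q is at the origin and N lies 42.1 along u from Q, so N = 42.1·u = (9.256, -41.07). Tangency of A1 to both parallel lines with radius 12.0 puts R and Z at Q ± 12.0·n: R = (11.71, 2.638), Z = (-11.71, -2.638). Equal radii place G and B the same way about N: G = N + 12.0·n = (20.96, -38.43), B = N − 12.0·n = (-2.451, -43.71). Then |QG| = |G − Q| = 43.78.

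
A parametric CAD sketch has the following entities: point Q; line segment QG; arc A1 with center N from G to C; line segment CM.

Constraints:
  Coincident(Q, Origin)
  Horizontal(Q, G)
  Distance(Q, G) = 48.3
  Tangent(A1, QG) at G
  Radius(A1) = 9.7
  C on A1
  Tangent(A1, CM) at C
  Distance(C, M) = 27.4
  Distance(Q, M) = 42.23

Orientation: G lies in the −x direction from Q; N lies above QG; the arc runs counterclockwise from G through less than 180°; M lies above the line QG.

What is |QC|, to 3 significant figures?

39.8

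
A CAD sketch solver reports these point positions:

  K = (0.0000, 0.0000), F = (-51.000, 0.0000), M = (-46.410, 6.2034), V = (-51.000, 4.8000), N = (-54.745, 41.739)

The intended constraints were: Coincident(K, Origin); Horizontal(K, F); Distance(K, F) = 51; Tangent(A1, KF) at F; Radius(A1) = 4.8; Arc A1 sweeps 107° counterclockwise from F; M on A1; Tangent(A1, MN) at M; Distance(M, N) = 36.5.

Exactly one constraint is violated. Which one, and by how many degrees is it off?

Tangent(A1, MN) at M — off by 3.80°.

K = (0.00, 0.00) ✓; K.y = 0.00, F.y = 0.00 ✓; |KF| = 51.00 ✓; ∠(VF, FK) = 90.00° ✓; |VF| = 4.800 ✓; bearing(V→M) − bearing(V→F) = 107.0° ✓; |VM| = 4.800 ✓; ∠(VM, MN) = 93.80° ✗; |MN| = 36.50 ✓.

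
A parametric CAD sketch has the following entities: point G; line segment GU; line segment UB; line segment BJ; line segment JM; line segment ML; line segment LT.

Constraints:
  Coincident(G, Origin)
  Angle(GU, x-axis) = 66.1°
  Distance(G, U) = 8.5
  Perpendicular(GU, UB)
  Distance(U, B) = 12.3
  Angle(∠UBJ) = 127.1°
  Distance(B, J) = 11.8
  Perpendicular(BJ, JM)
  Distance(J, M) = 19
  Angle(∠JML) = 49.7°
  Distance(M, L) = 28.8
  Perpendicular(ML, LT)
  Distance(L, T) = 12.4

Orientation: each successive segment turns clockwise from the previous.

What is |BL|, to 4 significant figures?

10.17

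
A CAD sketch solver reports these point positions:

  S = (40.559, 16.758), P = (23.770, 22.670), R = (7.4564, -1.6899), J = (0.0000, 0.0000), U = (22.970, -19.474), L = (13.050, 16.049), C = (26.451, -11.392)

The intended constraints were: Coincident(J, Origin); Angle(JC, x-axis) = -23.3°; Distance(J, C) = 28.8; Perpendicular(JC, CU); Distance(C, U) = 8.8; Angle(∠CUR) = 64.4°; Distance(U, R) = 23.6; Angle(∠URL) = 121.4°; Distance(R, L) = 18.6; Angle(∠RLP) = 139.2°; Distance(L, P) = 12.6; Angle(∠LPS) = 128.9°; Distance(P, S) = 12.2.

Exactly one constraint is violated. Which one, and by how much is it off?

Distance(P, S) = 12.2 — off by 5.60.

J = (0.00, 0.00) ✓; JC at -23.30° ✓; |JC| = 28.80 ✓; ∠(JC, CU) = 90.00° ✓; |CU| = 8.800 ✓; ∠CUR = 64.40° ✓; |UR| = 23.60 ✓; ∠URL = 121.4° ✓; |RL| = 18.60 ✓; ∠RLP = 139.2° ✓; |LP| = 12.60 ✓; ∠LPS = 128.9° ✓; |PS| = 17.80 ✗.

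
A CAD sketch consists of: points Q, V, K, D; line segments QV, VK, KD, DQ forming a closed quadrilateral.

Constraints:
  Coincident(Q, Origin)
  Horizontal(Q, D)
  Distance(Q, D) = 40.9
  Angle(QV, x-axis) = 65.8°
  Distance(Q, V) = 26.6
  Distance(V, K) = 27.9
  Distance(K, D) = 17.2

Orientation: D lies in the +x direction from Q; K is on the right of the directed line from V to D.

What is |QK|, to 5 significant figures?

23.714

Q is at the origin; Q and D share the same y with |QD| = 40.9 and D in +x, so D = (40.9, 0). QV runs at 65.8° with |QV| = 26.6, so V = (10.904, 24.262). K is determined by |VK| = 27.9 and |KD| = 17.2 together: it lies at the intersection of circle(V, 27.9) and circle(D, 17.2). With |VD| = 38.580, the foot of the radical line on VD is 25.544 from V and the perpendicular offset is √(27.9² − 25.544²) = 11.221. Taking the right-of-VD solution: K = (23.708, -0.52601).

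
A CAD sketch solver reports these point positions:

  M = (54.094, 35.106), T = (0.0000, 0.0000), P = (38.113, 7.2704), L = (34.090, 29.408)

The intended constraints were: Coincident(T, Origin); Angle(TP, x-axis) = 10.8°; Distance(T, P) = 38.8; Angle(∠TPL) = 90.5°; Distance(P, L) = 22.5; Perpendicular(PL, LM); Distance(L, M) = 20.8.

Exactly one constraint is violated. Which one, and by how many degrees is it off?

Perpendicular(PL, LM) — off by 5.60°.

T = (0.00, 0.00) ✓; TP at 10.80° ✓; |TP| = 38.80 ✓; ∠TPL = 90.50° ✓; |PL| = 22.50 ✓; ∠(PL, LM) = 84.40° ✗; |LM| = 20.80 ✓.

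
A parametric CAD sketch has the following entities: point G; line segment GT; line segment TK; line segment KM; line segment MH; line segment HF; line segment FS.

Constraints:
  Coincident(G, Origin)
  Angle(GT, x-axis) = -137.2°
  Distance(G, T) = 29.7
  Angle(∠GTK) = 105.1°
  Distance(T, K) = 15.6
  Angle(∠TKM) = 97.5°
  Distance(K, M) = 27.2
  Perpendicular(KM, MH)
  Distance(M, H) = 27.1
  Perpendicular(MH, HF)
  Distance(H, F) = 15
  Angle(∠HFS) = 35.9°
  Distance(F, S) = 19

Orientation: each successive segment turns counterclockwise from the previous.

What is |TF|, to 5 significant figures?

18.385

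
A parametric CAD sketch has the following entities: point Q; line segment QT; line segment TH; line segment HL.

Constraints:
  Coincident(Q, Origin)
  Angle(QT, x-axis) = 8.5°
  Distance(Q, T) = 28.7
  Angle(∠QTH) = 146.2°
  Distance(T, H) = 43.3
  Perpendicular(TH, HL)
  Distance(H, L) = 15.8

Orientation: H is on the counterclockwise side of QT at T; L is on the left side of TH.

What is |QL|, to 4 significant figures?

67.15

Q is at the origin; QT runs at 8.5° with length 28.7, so T = 28.7·(cos 8.5°, sin 8.5°) = (28.38, 4.242). ∠QTH = 146.2°, so TH runs at 8.5° + (180° − 146.2°) = 42.30° from the x-axis; with |TH| = 43.3, H = T + 43.3·(cos 42.30°, sin 42.30°) = (60.41, 33.38). TH is perpendicular to HL; with |HL| = 15.8 on the left of TH, L = H + 15.8·(-0.6730, 0.7396) = (49.78, 45.07). Then |QL| = |L − Q| = 67.15.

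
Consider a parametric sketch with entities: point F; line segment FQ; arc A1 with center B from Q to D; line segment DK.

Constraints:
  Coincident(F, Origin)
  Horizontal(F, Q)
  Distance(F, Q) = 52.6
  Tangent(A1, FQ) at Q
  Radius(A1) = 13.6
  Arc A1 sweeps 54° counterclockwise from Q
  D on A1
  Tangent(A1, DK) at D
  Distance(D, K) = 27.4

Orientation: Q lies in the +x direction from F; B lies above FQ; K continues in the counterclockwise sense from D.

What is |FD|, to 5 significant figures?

63.849

F is at the origin; F and Q share the same y with |FQ| = 52.6 and Q on the +x side, so Q = (52.600, 0.0000). Since A1 is tangent to FQ there, BQ ⟂ FQ, so B = Q + (0, 13.6) = (52.600, 13.600). On A1, Q sits at bearing -90° from B; a 54° counterclockwise sweep puts D at bearing -36°, so D = B + 13.6·(cos -36°, sin -36°) = (63.603, 5.6061). Then |FD| = |D − F| = 63.849.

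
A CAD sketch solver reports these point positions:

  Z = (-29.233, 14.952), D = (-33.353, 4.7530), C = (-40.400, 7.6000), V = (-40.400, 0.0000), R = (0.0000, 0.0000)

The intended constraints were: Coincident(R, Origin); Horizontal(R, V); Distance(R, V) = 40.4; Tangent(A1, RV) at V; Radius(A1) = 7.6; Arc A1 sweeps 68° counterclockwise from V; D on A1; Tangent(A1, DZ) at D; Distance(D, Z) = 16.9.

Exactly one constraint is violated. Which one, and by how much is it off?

Distance(D, Z) = 16.9 — off by 5.90.

R = (0.00, 0.00) ✓; R.y = 0.00, V.y = 0.00 ✓; |RV| = 40.40 ✓; ∠(CV, VR) = 90.00° ✓; |CV| = 7.600 ✓; bearing(C→D) − bearing(C→V) = 68.00° ✓; |CD| = 7.600 ✓; ∠(CD, DZ) = 90.00° ✓; |DZ| = 11.00 ✗.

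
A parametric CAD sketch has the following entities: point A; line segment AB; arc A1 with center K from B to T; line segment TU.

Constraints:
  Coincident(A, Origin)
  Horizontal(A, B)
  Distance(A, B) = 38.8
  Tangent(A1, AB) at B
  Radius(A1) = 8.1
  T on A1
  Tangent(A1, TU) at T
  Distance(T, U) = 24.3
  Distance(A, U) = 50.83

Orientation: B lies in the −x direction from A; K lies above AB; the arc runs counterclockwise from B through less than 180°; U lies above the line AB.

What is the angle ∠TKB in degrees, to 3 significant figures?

107°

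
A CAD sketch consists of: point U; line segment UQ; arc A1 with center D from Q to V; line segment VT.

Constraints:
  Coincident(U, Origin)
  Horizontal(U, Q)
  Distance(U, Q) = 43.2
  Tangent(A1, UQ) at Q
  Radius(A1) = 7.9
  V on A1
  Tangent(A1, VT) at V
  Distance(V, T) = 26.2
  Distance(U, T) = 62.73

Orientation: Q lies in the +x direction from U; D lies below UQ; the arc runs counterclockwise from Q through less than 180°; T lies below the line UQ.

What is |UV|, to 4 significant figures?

39.11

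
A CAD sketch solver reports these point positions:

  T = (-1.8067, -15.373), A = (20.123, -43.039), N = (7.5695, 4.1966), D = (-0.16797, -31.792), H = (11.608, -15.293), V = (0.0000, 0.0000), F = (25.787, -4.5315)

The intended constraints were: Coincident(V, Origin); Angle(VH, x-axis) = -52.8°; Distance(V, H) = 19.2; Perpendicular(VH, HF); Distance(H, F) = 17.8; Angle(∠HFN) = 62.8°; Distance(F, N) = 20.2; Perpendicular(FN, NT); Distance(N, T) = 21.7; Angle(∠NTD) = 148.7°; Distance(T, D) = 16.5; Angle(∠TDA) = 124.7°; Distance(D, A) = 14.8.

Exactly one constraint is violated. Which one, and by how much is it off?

Distance(D, A) = 14.8 — off by 8.40.

V = (0.00, 0.00) ✓; VH at -52.80° ✓; |VH| = 19.20 ✓; ∠(VH, HF) = 90.00° ✓; |HF| = 17.80 ✓; ∠HFN = 62.80° ✓; |FN| = 20.20 ✓; ∠(FN, NT) = 90.00° ✓; |NT| = 21.70 ✓; ∠NTD = 148.7° ✓; |TD| = 16.50 ✓; ∠TDA = 124.7° ✓; |DA| = 23.20 ✗.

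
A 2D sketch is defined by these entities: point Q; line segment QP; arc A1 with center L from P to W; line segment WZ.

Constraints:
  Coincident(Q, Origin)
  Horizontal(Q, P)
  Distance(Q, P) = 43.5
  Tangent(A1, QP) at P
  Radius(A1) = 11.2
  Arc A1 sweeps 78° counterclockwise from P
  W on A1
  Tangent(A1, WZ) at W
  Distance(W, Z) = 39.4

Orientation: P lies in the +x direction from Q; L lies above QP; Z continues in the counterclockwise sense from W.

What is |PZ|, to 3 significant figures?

51.1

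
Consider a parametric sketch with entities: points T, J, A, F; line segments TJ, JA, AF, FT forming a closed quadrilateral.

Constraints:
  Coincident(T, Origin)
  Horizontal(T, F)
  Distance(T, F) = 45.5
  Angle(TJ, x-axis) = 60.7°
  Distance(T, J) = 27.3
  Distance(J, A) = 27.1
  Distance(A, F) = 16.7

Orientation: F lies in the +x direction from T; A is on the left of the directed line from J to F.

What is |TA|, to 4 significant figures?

42.07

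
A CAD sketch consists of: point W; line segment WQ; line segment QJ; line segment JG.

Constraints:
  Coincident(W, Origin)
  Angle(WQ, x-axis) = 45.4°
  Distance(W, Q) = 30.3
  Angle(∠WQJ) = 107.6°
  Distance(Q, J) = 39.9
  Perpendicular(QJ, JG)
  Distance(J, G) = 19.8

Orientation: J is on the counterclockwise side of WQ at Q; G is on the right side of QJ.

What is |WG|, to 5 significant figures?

69.116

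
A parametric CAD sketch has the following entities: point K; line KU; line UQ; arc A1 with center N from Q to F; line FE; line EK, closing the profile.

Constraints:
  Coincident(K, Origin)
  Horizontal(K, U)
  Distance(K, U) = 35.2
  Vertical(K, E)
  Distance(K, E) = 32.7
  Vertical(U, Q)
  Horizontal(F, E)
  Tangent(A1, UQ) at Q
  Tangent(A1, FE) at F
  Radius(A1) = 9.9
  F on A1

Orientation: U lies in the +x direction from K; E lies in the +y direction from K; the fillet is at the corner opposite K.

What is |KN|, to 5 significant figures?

34.058

K is at the origin; KU is horizontal with |KU| = 35.2 and U on the +x side, so U = (35.200, 0.0000). KE is vertical with |KE| = 32.7 and E on the +y side, so E = (0.0000, 32.700). The virtual corner opposite K is at (35.200, 32.700). Since A1 is tangent to UQ there, NQ ⟂ UQ and tangency of A1 to FE means the radius NF is perpendicular to FE, with radius 9.9, so the center N sits 9.9 in from both sides at N = (25.300, 22.800). Then |KN| = |N − K| = 34.058.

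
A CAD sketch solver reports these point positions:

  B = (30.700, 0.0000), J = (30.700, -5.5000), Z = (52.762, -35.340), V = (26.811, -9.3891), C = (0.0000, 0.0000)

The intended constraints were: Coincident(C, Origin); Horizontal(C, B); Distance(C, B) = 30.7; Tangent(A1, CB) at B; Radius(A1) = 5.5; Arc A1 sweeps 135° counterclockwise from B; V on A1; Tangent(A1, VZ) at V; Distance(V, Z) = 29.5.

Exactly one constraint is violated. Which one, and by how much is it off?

Distance(V, Z) = 29.5 — off by 7.20.

C = (0.00, 0.00) ✓; C.y = 0.00, B.y = 0.00 ✓; |CB| = 30.70 ✓; ∠(JB, BC) = 90.00° ✓; |JB| = 5.500 ✓; bearing(J→V) − bearing(J→B) = 135.0° ✓; |JV| = 5.500 ✓; ∠(JV, VZ) = 90.00° ✓; |VZ| = 36.70 ✗.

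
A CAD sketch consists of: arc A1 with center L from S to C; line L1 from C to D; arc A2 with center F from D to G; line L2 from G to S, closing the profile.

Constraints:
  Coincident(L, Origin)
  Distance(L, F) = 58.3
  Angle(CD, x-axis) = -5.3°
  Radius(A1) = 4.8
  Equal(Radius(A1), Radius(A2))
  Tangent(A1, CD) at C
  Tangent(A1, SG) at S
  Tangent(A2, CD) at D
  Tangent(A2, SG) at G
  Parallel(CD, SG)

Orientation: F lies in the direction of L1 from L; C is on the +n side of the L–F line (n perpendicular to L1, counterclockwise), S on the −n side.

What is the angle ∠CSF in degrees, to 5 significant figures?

85.293°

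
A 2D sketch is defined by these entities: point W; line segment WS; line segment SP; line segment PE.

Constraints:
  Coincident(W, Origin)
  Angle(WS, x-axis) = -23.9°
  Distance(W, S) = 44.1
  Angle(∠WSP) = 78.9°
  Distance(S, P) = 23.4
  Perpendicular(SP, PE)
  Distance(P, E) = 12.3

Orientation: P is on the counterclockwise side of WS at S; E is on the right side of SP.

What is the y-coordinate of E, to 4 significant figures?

2.227

W is at the origin; WS runs at -23.9° with length 44.1, so S = 44.1·(cos -23.9°, sin -23.9°) = (40.32, -17.87). ∠WSP = 78.9°, so SP runs at -23.9° + (180° − 78.9°) = 77.20° from the x-axis; with |SP| = 23.4, P = S + 23.4·(cos 77.20°, sin 77.20°) = (45.50, 4.952). SP is perpendicular to PE; with |PE| = 12.3 on the right of SP, E = P + 12.3·(0.9751, -0.2215) = (57.50, 2.227). So E.y = 2.227.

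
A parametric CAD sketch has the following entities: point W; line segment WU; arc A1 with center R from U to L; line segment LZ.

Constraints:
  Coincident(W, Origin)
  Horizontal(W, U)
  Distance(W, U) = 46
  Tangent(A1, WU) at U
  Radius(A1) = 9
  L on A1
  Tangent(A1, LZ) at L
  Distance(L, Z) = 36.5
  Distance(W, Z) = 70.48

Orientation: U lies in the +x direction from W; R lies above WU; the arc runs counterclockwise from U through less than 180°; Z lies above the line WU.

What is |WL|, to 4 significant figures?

55.78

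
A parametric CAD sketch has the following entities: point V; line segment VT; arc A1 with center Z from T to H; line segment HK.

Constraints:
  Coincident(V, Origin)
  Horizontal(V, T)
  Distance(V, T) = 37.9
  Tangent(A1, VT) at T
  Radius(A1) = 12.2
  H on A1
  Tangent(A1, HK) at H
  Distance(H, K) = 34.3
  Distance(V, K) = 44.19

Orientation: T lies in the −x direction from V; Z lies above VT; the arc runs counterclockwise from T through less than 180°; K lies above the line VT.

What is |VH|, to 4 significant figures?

27.62

Checks: V.y = 0.00, T.y = 0.00 ✓; |ZH| = 12.20 ✓; ∠(ZH, HK) = 90.00° ✓; |HK| = 34.30 ✓; |VK| = 44.19 ✓.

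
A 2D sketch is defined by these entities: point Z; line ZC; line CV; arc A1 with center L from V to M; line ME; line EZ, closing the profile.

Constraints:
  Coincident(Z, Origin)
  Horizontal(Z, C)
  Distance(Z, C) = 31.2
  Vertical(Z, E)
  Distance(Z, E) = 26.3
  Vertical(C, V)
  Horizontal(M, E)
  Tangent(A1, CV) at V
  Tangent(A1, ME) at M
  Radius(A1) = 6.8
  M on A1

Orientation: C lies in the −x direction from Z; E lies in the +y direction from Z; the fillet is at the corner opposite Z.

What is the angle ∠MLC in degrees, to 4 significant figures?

160.8°

Z is at the origin; ZC is horizontal with |ZC| = 31.2 and C on the −x side, so C = (-31.20, 0.000). Z and E share the same x with |ZE| = 26.3 and E on the +y side, so E = (0.000, 26.30). The virtual corner opposite Z is at (-31.20, 26.30). A1 meets CV tangentially, so LV is at right angles to CV and since A1 is tangent to ME there, LM ⟂ ME, with radius 6.8, so the center L sits 6.8 in from both sides at L = (-24.40, 19.50). That places the tangent points at V = (-31.20, 19.50) on CV and M = (-24.40, 26.30) on ME. Then cos ∠MLC = LM·LC / (|LM||LC|), giving 160.8°.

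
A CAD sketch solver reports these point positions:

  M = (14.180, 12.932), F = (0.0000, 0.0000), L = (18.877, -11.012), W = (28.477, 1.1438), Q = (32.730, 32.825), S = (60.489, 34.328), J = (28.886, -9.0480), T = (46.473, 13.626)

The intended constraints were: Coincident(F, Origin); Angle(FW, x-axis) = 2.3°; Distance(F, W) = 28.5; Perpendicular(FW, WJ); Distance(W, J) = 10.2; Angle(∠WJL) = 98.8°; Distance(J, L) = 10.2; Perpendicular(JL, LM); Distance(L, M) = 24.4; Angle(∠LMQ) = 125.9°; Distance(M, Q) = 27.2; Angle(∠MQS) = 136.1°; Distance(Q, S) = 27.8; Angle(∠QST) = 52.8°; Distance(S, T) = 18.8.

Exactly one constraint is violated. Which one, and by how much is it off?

Distance(S, T) = 18.8 — off by 6.20.

F = (0.00, 0.00) ✓; FW at 2.300° ✓; |FW| = 28.50 ✓; ∠(FW, WJ) = 90.00° ✓; |WJ| = 10.20 ✓; ∠WJL = 98.80° ✓; |JL| = 10.20 ✓; ∠(JL, LM) = 90.00° ✓; |LM| = 24.40 ✓; ∠LMQ = 125.9° ✓; |MQ| = 27.20 ✓; ∠MQS = 136.1° ✓; |QS| = 27.80 ✓; ∠QST = 52.80° ✓; |ST| = 25.00 ✗.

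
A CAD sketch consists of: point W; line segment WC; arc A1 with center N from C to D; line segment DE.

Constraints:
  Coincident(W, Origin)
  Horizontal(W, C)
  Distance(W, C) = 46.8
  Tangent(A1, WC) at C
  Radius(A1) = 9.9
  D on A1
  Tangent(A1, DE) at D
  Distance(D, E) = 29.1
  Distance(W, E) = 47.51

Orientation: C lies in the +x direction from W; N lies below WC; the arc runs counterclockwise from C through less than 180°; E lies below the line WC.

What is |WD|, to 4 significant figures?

37.94

Checks: |WC| = 46.80 ✓; |ND| = 9.900 ✓; ∠(ND, DE) = 90.00° ✓; |DE| = 29.10 ✓; |WE| = 47.51 ✓.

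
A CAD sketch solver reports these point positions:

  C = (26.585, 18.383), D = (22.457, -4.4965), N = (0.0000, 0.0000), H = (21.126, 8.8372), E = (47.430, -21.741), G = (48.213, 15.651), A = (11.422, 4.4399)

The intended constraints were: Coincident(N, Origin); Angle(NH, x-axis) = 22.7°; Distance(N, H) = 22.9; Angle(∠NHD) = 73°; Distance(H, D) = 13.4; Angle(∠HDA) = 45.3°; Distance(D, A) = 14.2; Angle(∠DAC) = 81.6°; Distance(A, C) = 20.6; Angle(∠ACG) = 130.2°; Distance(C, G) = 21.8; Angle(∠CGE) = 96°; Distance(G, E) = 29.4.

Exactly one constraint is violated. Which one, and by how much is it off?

Distance(G, E) = 29.4 — off by 8.00.

N = (0.00, 0.00) ✓; NH at 22.70° ✓; |NH| = 22.90 ✓; ∠NHD = 73.00° ✓; |HD| = 13.40 ✓; ∠HDA = 45.30° ✓; |DA| = 14.20 ✓; ∠DAC = 81.60° ✓; |AC| = 20.60 ✓; ∠ACG = 130.2° ✓; |CG| = 21.80 ✓; ∠CGE = 96.00° ✓; |GE| = 37.40 ✗.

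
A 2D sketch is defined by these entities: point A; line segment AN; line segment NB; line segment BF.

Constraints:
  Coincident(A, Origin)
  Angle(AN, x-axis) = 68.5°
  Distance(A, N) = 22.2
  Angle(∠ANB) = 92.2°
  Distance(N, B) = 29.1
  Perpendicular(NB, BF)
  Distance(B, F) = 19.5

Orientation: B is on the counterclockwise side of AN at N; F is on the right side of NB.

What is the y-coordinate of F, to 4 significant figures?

50.21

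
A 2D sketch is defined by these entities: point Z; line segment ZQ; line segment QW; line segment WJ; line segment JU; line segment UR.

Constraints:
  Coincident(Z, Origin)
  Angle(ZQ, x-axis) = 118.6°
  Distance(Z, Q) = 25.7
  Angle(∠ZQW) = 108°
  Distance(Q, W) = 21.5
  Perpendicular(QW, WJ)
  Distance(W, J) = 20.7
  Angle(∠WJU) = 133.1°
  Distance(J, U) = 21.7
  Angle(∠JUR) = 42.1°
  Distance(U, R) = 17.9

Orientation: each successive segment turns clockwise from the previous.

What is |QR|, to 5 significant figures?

19.081

Z is at the origin; ZQ runs at 118.6° with length 25.7, so Q = (-12.302, 22.564). ∠ZQW = 108.0° gives QW at 46.600° from the x-axis; with |QW| = 21.5, W = (2.4700, 38.186). QW is perpendicular to WJ, so WJ runs at -43.400°; with |WJ| = 20.7, J = (17.510, 23.963). ∠WJU = 133.1° gives JU at -90.300° from the x-axis; with |JU| = 21.7, U = (17.396, 2.2631). ∠JUR = 42.1° gives UR at 131.80° from the x-axis; with |UR| = 17.9, R = (5.4655, 15.607). Then |QR| = |R − Q| = 19.081.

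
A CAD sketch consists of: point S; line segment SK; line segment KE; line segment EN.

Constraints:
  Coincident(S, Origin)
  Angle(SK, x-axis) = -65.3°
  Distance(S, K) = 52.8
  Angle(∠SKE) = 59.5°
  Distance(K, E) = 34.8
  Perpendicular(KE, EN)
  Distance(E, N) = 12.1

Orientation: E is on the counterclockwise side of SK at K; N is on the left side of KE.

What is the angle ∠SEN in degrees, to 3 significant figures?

9.98°

S is at the origin; SK runs at -65.3° with length 52.8, so K = 52.8·(cos -65.3°, sin -65.3°) = (22.1, -48.0). ∠SKE = 59.5°, so KE runs at -65.3° + (180° − 59.5°) = 55.2° from the x-axis; with |KE| = 34.8, E = K + 34.8·(cos 55.2°, sin 55.2°) = (41.9, -19.4). KE ⟂ EN; with |EN| = 12.1 on the left of KE, N = E + 12.1·(-0.821, 0.571) = (32.0, -12.5). Then cos ∠SEN = ES·EN / (|ES||EN|), giving 9.98°.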